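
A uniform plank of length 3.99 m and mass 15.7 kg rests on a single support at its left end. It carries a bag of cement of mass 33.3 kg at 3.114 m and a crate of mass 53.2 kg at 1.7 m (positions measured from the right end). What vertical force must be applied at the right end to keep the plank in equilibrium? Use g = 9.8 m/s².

Choose the left end as the axis so the unknown pivot reaction has zero arm there.
Beam weight: 15.7 × 9.8 = 153.9 N down at 1.995 m → arm 1.995 m, τ = 153.9 × 1.995 = 307 N·m clockwise.
Bag of cement: 33.3 × 9.8 = 326.3 N down at 3.114 m → arm 0.876 m, τ = 326.3 × 0.876 = 285.8 N·m clockwise.
Crate: 53.2 × 9.8 = 521.4 N down at 1.7 m → arm 2.29 m, τ = 521.4 × 2.29 = 1194 N·m clockwise.
Net moment of the loads = 1787 N·m clockwise.
The upward force F acts at the right end, arm 3.99 m, giving F × 3.99 counterclockwise.
Balancing moments: F × 3.99 = 1787, giving F = 1787 / 3.99 = 448 N.

F ≈ 448 N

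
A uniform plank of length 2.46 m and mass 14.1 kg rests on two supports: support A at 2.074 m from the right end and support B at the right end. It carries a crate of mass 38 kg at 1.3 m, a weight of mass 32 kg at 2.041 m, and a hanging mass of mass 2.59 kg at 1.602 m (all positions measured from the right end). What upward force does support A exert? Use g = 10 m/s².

R_A ≈ 657 N

About support B:
Beam weight: 14.1 × 10 = 141 N down at 1.23 m → arm 1.23 m, τ = 141 × 1.23 = 173.4 N·m counterclockwise.
Crate: 38 × 10 = 380 N down at 1.3 m → arm 1.3 m, τ = 380 × 1.3 = 494 N·m counterclockwise.
Weight: 32 × 10 = 320 N down at 2.041 m → arm 2.041 m, τ = 320 × 2.041 = 653.1 N·m counterclockwise.
Hanging mass: 2.59 × 10 = 25.9 N down at 1.602 m → arm 1.602 m, τ = 25.9 × 1.602 = 41.49 N·m counterclockwise.
Net load moment about support B = 1362 N·m counterclockwise.
Reaction R at support A is upward at 2.074 m, arm 2.074 m → moment R × 2.074 clockwise.
Στ = 0 ⇒ R × 2.074 = 1362 ⇒ R = 657 N.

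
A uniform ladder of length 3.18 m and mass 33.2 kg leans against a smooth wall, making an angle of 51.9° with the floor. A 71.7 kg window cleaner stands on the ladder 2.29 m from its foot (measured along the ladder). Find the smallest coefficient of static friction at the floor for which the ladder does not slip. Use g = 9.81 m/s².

Choose the foot of the ladder as the axis so the floor normal and friction both act there and drop out.
Ladder weight 33.2×9.81 = 325.7 N acts at 1.59 m along the ladder; its horizontal arm is 1.59·cos51.9° = 0.9811 m → τ = 319.5 N·m clockwise.
Window cleaner: 71.7×9.81 = 703.4 N at 2.29 m → arm 1.413 m → τ = 993.9 N·m clockwise.
Wall normal N acts horizontally at the top; its moment arm is the height L sinθ = 3.18·sin51.9° = 2.502 m, counterclockwise.
Στ = 0 ⇒ N × 2.502 = 1313 ⇒ N = 524.8 N.
ΣFx = 0 ⇒ f = N_wall = 524.8 N. ΣFy = 0 ⇒ N_floor = 1029 N.
μ_min = f / N_floor = 524.8 / 1029 = 0.51.

μ_min ≈ 0.51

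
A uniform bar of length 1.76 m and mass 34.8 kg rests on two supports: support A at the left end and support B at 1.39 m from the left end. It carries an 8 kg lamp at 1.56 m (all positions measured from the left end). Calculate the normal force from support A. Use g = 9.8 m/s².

R_A ≈ 116 N

Taking torques about support B:
Beam weight: 34.8 × 9.8 = 341 N down at 0.88 m → arm 0.51 m, τ = 341 × 0.51 = 173.9 N·m counterclockwise.
Lamp: 8 × 9.8 = 78.4 N down at 1.56 m → arm 0.17 m, τ = 78.4 × 0.17 = 13.33 N·m clockwise.
Net load moment about support B = 160.6 N·m counterclockwise.
Reaction R at support A is upward at 0 m, arm 1.39 m → moment R × 1.39 clockwise.
Setting net torque to zero: R × 1.39 = 160.6 → R = 116 N.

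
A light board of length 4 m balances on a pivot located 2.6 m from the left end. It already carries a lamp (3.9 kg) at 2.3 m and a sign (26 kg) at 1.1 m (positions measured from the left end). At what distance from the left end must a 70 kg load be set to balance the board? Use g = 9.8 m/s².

x ≈ 3.17 m from the left end

About the pivot (at 2.6 m from the left end):
Lamp: 3.9 × 9.8 = 38.22 N down at 2.3 m → arm 0.3 m, τ = 38.22 × 0.3 = 11.47 N·m counterclockwise.
Sign: 26 × 9.8 = 254.8 N down at 1.1 m → arm 1.5 m, τ = 254.8 × 1.5 = 382.2 N·m counterclockwise.
Net moment of existing loads = 393.7 N·m counterclockwise.
The load weighs 70 × 9.8 = 686 N and must supply an equal clockwise moment, so its lever arm about the pivot is 393.7 / 686 = 0.574 m.
That puts it at 2.6 + 0.574 = 3.17 m from the left end.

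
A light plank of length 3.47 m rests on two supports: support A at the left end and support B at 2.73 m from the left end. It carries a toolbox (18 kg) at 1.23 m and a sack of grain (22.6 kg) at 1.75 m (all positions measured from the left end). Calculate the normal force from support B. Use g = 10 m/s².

Taking torques about support A:
Toolbox: 18 × 10 = 180 N down at 1.23 m → arm 1.23 m, τ = 180 × 1.23 = 221.4 N·m clockwise.
Sack of grain: 22.6 × 10 = 226 N down at 1.75 m → arm 1.75 m, τ = 226 × 1.75 = 395.5 N·m clockwise.
Net load moment about support A = 616.9 N·m clockwise.
Reaction R at support B is upward at 2.73 m, arm 2.73 m → moment R × 2.73 counterclockwise.
Balancing moments: R × 2.73 = 616.9, giving R = 226 N.

R_B ≈ 226 N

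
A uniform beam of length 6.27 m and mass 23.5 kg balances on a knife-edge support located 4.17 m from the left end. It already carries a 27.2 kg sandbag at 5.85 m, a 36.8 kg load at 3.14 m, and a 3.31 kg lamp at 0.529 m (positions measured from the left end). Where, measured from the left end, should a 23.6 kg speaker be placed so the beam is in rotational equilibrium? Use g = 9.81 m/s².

x ≈ 5.38 m from the left end

Choose the knife-edge support (at 4.17 m from the left end) as the axis so the support reaction has zero arm there.
Beam weight: 23.5 × 9.81 = 230.5 N down at 3.135 m → arm 1.035 m, τ = 230.5 × 1.035 = 238.6 N·m counterclockwise.
Sandbag: 27.2 × 9.81 = 266.8 N down at 5.85 m → arm 1.68 m, τ = 266.8 × 1.68 = 448.2 N·m clockwise.
Load: 36.8 × 9.81 = 361 N down at 3.14 m → arm 1.03 m, τ = 361 × 1.03 = 371.8 N·m counterclockwise.
Lamp: 3.31 × 9.81 = 32.47 N down at 0.529 m → arm 3.641 m, τ = 32.47 × 3.641 = 118.2 N·m counterclockwise.
Net moment of existing loads = 280.4 N·m counterclockwise.
The speaker weighs 23.6 × 9.81 = 231.5 N and must supply an equal clockwise moment, so its lever arm about the knife-edge support is 280.4 / 231.5 = 1.21 m.
That puts it at 4.17 + 1.21 = 5.38 m from the left end.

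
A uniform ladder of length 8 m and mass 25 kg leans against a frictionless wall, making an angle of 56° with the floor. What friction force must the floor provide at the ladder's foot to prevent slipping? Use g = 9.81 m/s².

f ≈ 82.7 N

Choose the foot of the ladder as the axis so the floor normal and friction both act there and drop out.
Ladder weight 25×9.81 = 245.2 N acts at 4 m along the ladder; its horizontal arm is 4·cos56° = 2.237 m → τ = 548.5 N·m clockwise.
Wall normal N acts horizontally at the top; its moment arm is the height L sinθ = 8·sin56° = 6.632 m, counterclockwise.
For rotational equilibrium, N × 6.632 = 548.5, so N = 82.7 N.
ΣFx = 0: friction at the foot balances the wall's push, so f = N_wall = 82.7 N.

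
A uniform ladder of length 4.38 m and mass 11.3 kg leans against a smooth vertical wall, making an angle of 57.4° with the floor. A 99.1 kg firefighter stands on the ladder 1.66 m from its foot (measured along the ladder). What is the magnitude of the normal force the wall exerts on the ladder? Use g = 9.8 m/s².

Taking torques about the foot of the ladder:
Ladder weight 11.3×9.8 = 110.7 N acts at 2.19 m along the ladder; its horizontal arm is 2.19·cos57.4° = 1.18 m → τ = 130.6 N·m clockwise.
Firefighter: 99.1×9.8 = 971.2 N at 1.66 m → arm 0.8944 m → τ = 868.6 N·m clockwise.
Wall normal N acts horizontally at the top; its moment arm is the height L sinθ = 4.38·sin57.4° = 3.69 m, counterclockwise.
Balancing moments: N × 3.69 = 999.2, giving N = 271 N.

N_wall ≈ 271 N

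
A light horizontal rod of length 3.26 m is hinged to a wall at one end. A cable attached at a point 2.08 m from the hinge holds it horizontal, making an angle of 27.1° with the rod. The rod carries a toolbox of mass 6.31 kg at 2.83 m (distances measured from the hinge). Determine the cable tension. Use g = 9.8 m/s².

Sum moments about the hinge (the unknown hinge reaction has zero arm there).
Toolbox: 6.31 × 9.8 = 61.84 N down at 2.83 m → arm 2.83 m, τ = 61.84 × 2.83 = 175 N·m clockwise.
Total clockwise load moment = 175 N·m.
The cable tension T acts at 2.08 m; only its component perpendicular to the rod, T sinθ, produces torque. sin 27.1° = 0.4555.
Στ = 0 ⇒ T × 2.08 × 0.4555 = 175 ⇒ T = 175 / 0.9474 = 185 N.

T ≈ 185 N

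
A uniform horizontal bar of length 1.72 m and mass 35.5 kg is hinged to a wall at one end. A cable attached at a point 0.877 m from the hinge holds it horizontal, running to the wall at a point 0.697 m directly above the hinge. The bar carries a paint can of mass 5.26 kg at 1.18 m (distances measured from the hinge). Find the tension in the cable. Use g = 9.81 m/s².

Choose the hinge as the axis so the unknown hinge reaction has zero arm there.
Beam weight: 35.5 × 9.81 = 348.3 N down at 0.86 m → arm 0.86 m, τ = 348.3 × 0.86 = 299.5 N·m clockwise.
Paint can: 5.26 × 9.81 = 51.6 N down at 1.18 m → arm 1.18 m, τ = 51.6 × 1.18 = 60.89 N·m clockwise.
Total clockwise load moment = 360.4 N·m.
The cable tension T acts at 0.877 m; only its component perpendicular to the bar, T sinθ, produces torque. sinθ = h/√(h²+d²) = 0.697/√(0.697²+0.877²) = 0.6222.
For rotational equilibrium, T × 0.877 × 0.6222 = 360.4, so T = 360.4 / 0.5457 = 660 N.

T ≈ 660 N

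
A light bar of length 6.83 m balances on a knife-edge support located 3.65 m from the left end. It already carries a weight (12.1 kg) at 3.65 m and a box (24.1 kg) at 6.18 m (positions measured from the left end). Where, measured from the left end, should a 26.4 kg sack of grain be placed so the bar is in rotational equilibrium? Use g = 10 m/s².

x ≈ 1.34 m from the left end

Sum moments about the knife-edge support (at 3.65 m from the left end) (the support reaction has zero arm there).
Weight: acts at the knife-edge support, moment arm 0 → no torque.
Box: 24.1 × 10 = 241 N down at 6.18 m → arm 2.53 m, τ = 241 × 2.53 = 609.7 N·m clockwise.
Net moment of existing loads = 609.7 N·m clockwise.
The sack of grain weighs 26.4 × 10 = 264 N and must supply an equal counterclockwise moment, so its lever arm about the knife-edge support is 609.7 / 264 = 2.31 m.
That puts it at 3.65 − 2.31 = 1.34 m from the left end.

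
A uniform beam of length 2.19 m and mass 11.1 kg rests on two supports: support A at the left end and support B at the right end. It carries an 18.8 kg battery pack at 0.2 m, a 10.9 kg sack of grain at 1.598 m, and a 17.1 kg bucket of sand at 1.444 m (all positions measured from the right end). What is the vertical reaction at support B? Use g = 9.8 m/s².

R_B ≈ 308 N

Choose support A as the axis so its reaction then has zero moment arm.
Beam weight: 11.1 × 9.8 = 108.8 N down at 1.095 m → arm 1.095 m, τ = 108.8 × 1.095 = 119.1 N·m clockwise.
Battery pack: 18.8 × 9.8 = 184.2 N down at 0.2 m → arm 1.99 m, τ = 184.2 × 1.99 = 366.6 N·m clockwise.
Sack of grain: 10.9 × 9.8 = 106.8 N down at 1.598 m → arm 0.592 m, τ = 106.8 × 0.592 = 63.23 N·m clockwise.
Bucket of sand: 17.1 × 9.8 = 167.6 N down at 1.444 m → arm 0.746 m, τ = 167.6 × 0.746 = 125 N·m clockwise.
Net load moment about support A = 673.9 N·m clockwise.
Reaction R at support B is upward at 0 m, arm 2.19 m → moment R × 2.19 counterclockwise.
Στ = 0 ⇒ R × 2.19 = 673.9 ⇒ R = 308 N.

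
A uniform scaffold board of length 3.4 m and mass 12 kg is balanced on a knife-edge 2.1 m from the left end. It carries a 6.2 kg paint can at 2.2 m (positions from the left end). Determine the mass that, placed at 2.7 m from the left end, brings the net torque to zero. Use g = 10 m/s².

m ≈ 6.97 kg

About the knife-edge (at 2.1 m from the left end):
Beam weight: 12 × 10 = 120 N down at 1.7 m → arm 0.4 m, τ = 120 × 0.4 = 48 N·m counterclockwise.
Paint can: 6.2 × 10 = 62 N down at 2.2 m → arm 0.1 m, τ = 62 × 0.1 = 6.2 N·m clockwise.
Net moment of known loads = 41.8 N·m counterclockwise.
An unknown mass m at 2.7 m has arm 0.6 m; its moment is m·g·0.6 clockwise.
Balancing moments: m × 10 × 0.6 = 41.8, giving m = 41.8 / (10 × 0.6) = 6.97 kg.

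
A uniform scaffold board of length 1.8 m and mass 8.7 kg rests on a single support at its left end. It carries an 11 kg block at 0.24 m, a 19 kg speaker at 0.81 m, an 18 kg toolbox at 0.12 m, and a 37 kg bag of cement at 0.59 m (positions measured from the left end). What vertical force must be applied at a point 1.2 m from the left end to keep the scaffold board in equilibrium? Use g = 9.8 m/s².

Choose the left end as the axis so the unknown pivot reaction has zero arm there.
Beam weight: 8.7 × 9.8 = 85.26 N down at 0.9 m → arm 0.9 m, τ = 85.26 × 0.9 = 76.73 N·m clockwise.
Block: 11 × 9.8 = 107.8 N down at 0.24 m → arm 0.24 m, τ = 107.8 × 0.24 = 25.87 N·m clockwise.
Speaker: 19 × 9.8 = 186.2 N down at 0.81 m → arm 0.81 m, τ = 186.2 × 0.81 = 150.8 N·m clockwise.
Toolbox: 18 × 9.8 = 176.4 N down at 0.12 m → arm 0.12 m, τ = 176.4 × 0.12 = 21.17 N·m clockwise.
Bag of cement: 37 × 9.8 = 362.6 N down at 0.59 m → arm 0.59 m, τ = 362.6 × 0.59 = 213.9 N·m clockwise.
Net moment of the loads = 488.5 N·m clockwise.
The upward force F acts at a point 1.2 m from the left end, arm 1.2 m, giving F × 1.2 counterclockwise.
Στ = 0 ⇒ F × 1.2 = 488.5 ⇒ F = 488.5 / 1.2 = 407 N.

F ≈ 407 N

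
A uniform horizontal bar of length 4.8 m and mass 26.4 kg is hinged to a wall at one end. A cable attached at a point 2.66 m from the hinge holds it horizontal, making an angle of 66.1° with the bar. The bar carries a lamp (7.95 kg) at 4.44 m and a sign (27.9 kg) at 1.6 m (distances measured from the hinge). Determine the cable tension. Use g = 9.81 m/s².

T ≈ 578 N

Choose the hinge as the axis so the unknown hinge reaction has zero arm there.
Beam weight: 26.4 × 9.81 = 259 N down at 2.4 m → arm 2.4 m, τ = 259 × 2.4 = 621.6 N·m clockwise.
Lamp: 7.95 × 9.81 = 77.99 N down at 4.44 m → arm 4.44 m, τ = 77.99 × 4.44 = 346.3 N·m clockwise.
Sign: 27.9 × 9.81 = 273.7 N down at 1.6 m → arm 1.6 m, τ = 273.7 × 1.6 = 437.9 N·m clockwise.
Total clockwise load moment = 1406 N·m.
The cable tension T acts at 2.66 m; only its component perpendicular to the bar, T sinθ, produces torque. sin 66.1° = 0.9143.
Στ = 0 ⇒ T × 2.66 × 0.9143 = 1406 ⇒ T = 1406 / 2.432 = 578 N.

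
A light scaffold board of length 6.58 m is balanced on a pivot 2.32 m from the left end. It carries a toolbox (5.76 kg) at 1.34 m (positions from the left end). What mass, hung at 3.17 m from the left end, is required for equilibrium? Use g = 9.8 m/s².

m ≈ 6.64 kg

Choose the pivot (at 2.32 m from the left end) as the axis so the support reaction has zero arm there.
Toolbox: 5.76 × 9.8 = 56.45 N down at 1.34 m → arm 0.98 m, τ = 56.45 × 0.98 = 55.32 N·m counterclockwise.
Net moment of known loads = 55.32 N·m counterclockwise.
An unknown mass m at 3.17 m has arm 0.85 m; its moment is m·g·0.85 clockwise.
Balancing moments: m × 9.8 × 0.85 = 55.32, giving m = 55.32 / (9.8 × 0.85) = 6.64 kg.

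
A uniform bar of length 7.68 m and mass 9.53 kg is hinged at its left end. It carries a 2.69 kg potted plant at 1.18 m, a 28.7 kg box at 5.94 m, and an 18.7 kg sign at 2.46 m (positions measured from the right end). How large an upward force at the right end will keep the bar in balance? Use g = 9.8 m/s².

Take moments about the left end.
Beam weight: 9.53 × 9.8 = 93.39 N down at 3.84 m → arm 3.84 m, τ = 93.39 × 3.84 = 358.6 N·m clockwise.
Potted plant: 2.69 × 9.8 = 26.36 N down at 1.18 m → arm 6.5 m, τ = 26.36 × 6.5 = 171.3 N·m clockwise.
Box: 28.7 × 9.8 = 281.3 N down at 5.94 m → arm 1.74 m, τ = 281.3 × 1.74 = 489.5 N·m clockwise.
Sign: 18.7 × 9.8 = 183.3 N down at 2.46 m → arm 5.22 m, τ = 183.3 × 5.22 = 956.8 N·m clockwise.
Net moment of the loads = 1976 N·m clockwise.
The upward force F acts at the right end, arm 7.68 m, giving F × 7.68 counterclockwise.
Setting net torque to zero: F × 7.68 = 1976 → F = 1976 / 7.68 = 257 N.

F ≈ 257 N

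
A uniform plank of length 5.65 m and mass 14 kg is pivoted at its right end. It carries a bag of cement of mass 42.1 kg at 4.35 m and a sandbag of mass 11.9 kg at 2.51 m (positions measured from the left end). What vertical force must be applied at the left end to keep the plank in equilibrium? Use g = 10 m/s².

F ≈ 233 N

Sum moments about the right end (the unknown pivot reaction has zero arm there).
Beam weight: 14 × 10 = 140 N down at 2.825 m → arm 2.825 m, τ = 140 × 2.825 = 395.5 N·m counterclockwise.
Bag of cement: 42.1 × 10 = 421 N down at 4.35 m → arm 1.3 m, τ = 421 × 1.3 = 547.3 N·m counterclockwise.
Sandbag: 11.9 × 10 = 119 N down at 2.51 m → arm 3.14 m, τ = 119 × 3.14 = 373.7 N·m counterclockwise.
Net moment of the loads = 1316 N·m counterclockwise.
The upward force F acts at the left end, arm 5.65 m, giving F × 5.65 clockwise.
Στ = 0 ⇒ F × 5.65 = 1316 ⇒ F = 1316 / 5.65 = 233 N.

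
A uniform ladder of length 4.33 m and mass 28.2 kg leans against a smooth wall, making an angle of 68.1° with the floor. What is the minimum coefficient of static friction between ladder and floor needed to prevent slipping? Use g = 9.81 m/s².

Taking torques about the foot of the ladder:
Ladder weight 28.2×9.81 = 276.6 N acts at 2.165 m along the ladder; its horizontal arm is 2.165·cos68.1° = 0.8075 m → τ = 223.4 N·m clockwise.
Wall normal N acts horizontally at the top; its moment arm is the height L sinθ = 4.33·sin68.1° = 4.018 m, counterclockwise.
Balancing moments: N × 4.018 = 223.4, giving N = 55.6 N.
ΣFx = 0 ⇒ f = N_wall = 55.6 N. ΣFy = 0 ⇒ N_floor = 276.6 N.
μ_min = f / N_floor = 55.6 / 276.6 = 0.201.

μ_min ≈ 0.201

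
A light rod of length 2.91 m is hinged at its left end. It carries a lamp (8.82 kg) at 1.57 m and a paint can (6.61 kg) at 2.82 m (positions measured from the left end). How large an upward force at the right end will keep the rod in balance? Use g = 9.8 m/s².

Choose the left end as the axis so the unknown pivot reaction has zero arm there.
Lamp: 8.82 × 9.8 = 86.44 N down at 1.57 m → arm 1.57 m, τ = 86.44 × 1.57 = 135.7 N·m clockwise.
Paint can: 6.61 × 9.8 = 64.78 N down at 2.82 m → arm 2.82 m, τ = 64.78 × 2.82 = 182.7 N·m clockwise.
Net moment of the loads = 318.4 N·m clockwise.
The upward force F acts at the right end, arm 2.91 m, giving F × 2.91 counterclockwise.
Setting net torque to zero: F × 2.91 = 318.4 → F = 318.4 / 2.91 = 109 N.

F ≈ 109 N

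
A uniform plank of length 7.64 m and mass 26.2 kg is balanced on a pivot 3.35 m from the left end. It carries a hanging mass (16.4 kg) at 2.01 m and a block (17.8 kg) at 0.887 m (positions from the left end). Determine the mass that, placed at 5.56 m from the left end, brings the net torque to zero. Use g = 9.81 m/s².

About the pivot (at 3.35 m from the left end):
Beam weight: 26.2 × 9.81 = 257 N down at 3.82 m → arm 0.47 m, τ = 257 × 0.47 = 120.8 N·m clockwise.
Hanging mass: 16.4 × 9.81 = 160.9 N down at 2.01 m → arm 1.34 m, τ = 160.9 × 1.34 = 215.6 N·m counterclockwise.
Block: 17.8 × 9.81 = 174.6 N down at 0.887 m → arm 2.463 m, τ = 174.6 × 2.463 = 430 N·m counterclockwise.
Net moment of known loads = 524.8 N·m counterclockwise.
An unknown mass m at 5.56 m has arm 2.21 m; its moment is m·g·2.21 clockwise.
Balancing moments: m × 9.81 × 2.21 = 524.8, giving m = 524.8 / (9.81 × 2.21) = 24.2 kg.

m ≈ 24.2 kg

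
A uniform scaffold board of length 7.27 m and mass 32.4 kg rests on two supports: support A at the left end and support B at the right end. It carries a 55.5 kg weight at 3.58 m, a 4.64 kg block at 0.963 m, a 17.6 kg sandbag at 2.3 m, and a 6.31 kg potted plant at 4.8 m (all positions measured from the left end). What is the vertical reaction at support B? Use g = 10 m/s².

R_B ≈ 539 N

About support A:
Beam weight: 32.4 × 10 = 324 N down at 3.635 m → arm 3.635 m, τ = 324 × 3.635 = 1178 N·m clockwise.
Weight: 55.5 × 10 = 555 N down at 3.58 m → arm 3.58 m, τ = 555 × 3.58 = 1987 N·m clockwise.
Block: 4.64 × 10 = 46.4 N down at 0.963 m → arm 0.963 m, τ = 46.4 × 0.963 = 44.68 N·m clockwise.
Sandbag: 17.6 × 10 = 176 N down at 2.3 m → arm 2.3 m, τ = 176 × 2.3 = 404.8 N·m clockwise.
Potted plant: 6.31 × 10 = 63.1 N down at 4.8 m → arm 4.8 m, τ = 63.1 × 4.8 = 302.9 N·m clockwise.
Net load moment about support A = 3917 N·m clockwise.
Reaction R at support B is upward at 7.27 m, arm 7.27 m → moment R × 7.27 counterclockwise.
Balancing moments: R × 7.27 = 3917, giving R = 539 N.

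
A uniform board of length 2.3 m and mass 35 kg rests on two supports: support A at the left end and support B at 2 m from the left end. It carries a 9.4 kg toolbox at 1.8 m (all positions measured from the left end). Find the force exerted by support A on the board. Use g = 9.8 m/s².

R_A ≈ 155 N

Taking torques about support B:
Beam weight: 35 × 9.8 = 343 N down at 1.15 m → arm 0.85 m, τ = 343 × 0.85 = 291.6 N·m counterclockwise.
Toolbox: 9.4 × 9.8 = 92.12 N down at 1.8 m → arm 0.2 m, τ = 92.12 × 0.2 = 18.42 N·m counterclockwise.
Net load moment about support B = 310 N·m counterclockwise.
Reaction R at support A is upward at 0 m, arm 2 m → moment R × 2 clockwise.
Balancing moments: R × 2 = 310, giving R = 155 N.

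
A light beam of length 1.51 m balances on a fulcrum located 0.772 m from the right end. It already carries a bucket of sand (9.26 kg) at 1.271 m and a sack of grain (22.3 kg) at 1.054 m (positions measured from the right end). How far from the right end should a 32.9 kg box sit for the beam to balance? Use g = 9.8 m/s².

x ≈ 0.44 m from the right end

Taking torques about the fulcrum (at 0.772 m from the right end):
Bucket of sand: 9.26 × 9.8 = 90.75 N down at 1.271 m → arm 0.499 m, τ = 90.75 × 0.499 = 45.28 N·m counterclockwise.
Sack of grain: 22.3 × 9.8 = 218.5 N down at 1.054 m → arm 0.282 m, τ = 218.5 × 0.282 = 61.62 N·m counterclockwise.
Net moment of existing loads = 106.9 N·m counterclockwise.
The box weighs 32.9 × 9.8 = 322.4 N and must supply an equal clockwise moment, so its lever arm about the fulcrum is 106.9 / 322.4 = 0.332 m.
That puts it at 0.772 − 0.332 = 0.44 m from the right end.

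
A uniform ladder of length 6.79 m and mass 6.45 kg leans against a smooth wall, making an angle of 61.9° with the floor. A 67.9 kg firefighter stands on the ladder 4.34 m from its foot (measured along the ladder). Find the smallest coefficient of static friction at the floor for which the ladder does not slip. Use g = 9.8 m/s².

μ_min ≈ 0.335

Taking torques about the foot of the ladder:
Ladder weight 6.45×9.8 = 63.21 N acts at 3.395 m along the ladder; its horizontal arm is 3.395·cos61.9° = 1.599 m → τ = 101.1 N·m clockwise.
Firefighter: 67.9×9.8 = 665.4 N at 4.34 m → arm 2.044 m → τ = 1360 N·m clockwise.
Wall normal N acts horizontally at the top; its moment arm is the height L sinθ = 6.79·sin61.9° = 5.99 m, counterclockwise.
Στ = 0 ⇒ N × 5.99 = 1461 ⇒ N = 243.9 N.
ΣFx = 0 ⇒ f = N_wall = 243.9 N. ΣFy = 0 ⇒ N_floor = 728.6 N.
μ_min = f / N_floor = 243.9 / 728.6 = 0.335.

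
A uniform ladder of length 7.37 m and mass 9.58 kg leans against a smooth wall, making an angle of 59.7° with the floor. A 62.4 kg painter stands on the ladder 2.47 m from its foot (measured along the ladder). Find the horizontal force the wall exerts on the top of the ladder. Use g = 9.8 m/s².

About the foot of the ladder:
Ladder weight 9.58×9.8 = 93.88 N acts at 3.685 m along the ladder; its horizontal arm is 3.685·cos59.7° = 1.859 m → τ = 174.5 N·m clockwise.
Painter: 62.4×9.8 = 611.5 N at 2.47 m → arm 1.246 m → τ = 761.9 N·m clockwise.
Wall normal N acts horizontally at the top; its moment arm is the height L sinθ = 7.37·sin59.7° = 6.363 m, counterclockwise.
Setting net torque to zero: N × 6.363 = 936.4 → N = 147 N.

N_wall ≈ 147 N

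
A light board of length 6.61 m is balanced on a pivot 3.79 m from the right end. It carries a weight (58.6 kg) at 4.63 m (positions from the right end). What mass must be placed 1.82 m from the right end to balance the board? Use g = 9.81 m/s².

About the pivot (at 3.79 m from the right end):
Weight: 58.6 × 9.81 = 574.9 N down at 4.63 m → arm 0.84 m, τ = 574.9 × 0.84 = 482.9 N·m counterclockwise.
Net moment of known loads = 482.9 N·m counterclockwise.
An unknown mass m at 1.82 m has arm 1.97 m; its moment is m·g·1.97 clockwise.
Setting net torque to zero: m × 9.81 × 1.97 = 482.9 → m = 482.9 / (9.81 × 1.97) = 25 kg.

m ≈ 25 kg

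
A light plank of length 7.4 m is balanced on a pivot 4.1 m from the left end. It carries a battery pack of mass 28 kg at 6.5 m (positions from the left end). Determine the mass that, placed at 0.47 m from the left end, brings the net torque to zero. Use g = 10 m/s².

m ≈ 18.5 kg

Choose the pivot (at 4.1 m from the left end) as the axis so the support reaction has zero arm there.
Battery pack: 28 × 10 = 280 N down at 6.5 m → arm 2.4 m, τ = 280 × 2.4 = 672 N·m clockwise.
Net moment of known loads = 672 N·m clockwise.
An unknown mass m at 0.47 m has arm 3.63 m; its moment is m·g·3.63 counterclockwise.
Setting net torque to zero: m × 10 × 3.63 = 672 → m = 672 / (10 × 3.63) = 18.5 kg.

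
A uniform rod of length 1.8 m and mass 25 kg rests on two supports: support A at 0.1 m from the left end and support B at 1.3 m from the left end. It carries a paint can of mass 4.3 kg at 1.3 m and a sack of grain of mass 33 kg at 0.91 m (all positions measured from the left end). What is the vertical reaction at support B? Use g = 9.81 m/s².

Choose support A as the axis so its reaction then has zero moment arm.
Beam weight: 25 × 9.81 = 245.2 N down at 0.9 m → arm 0.8 m, τ = 245.2 × 0.8 = 196.2 N·m clockwise.
Paint can: 4.3 × 9.81 = 42.18 N down at 1.3 m → arm 1.2 m, τ = 42.18 × 1.2 = 50.62 N·m clockwise.
Sack of grain: 33 × 9.81 = 323.7 N down at 0.91 m → arm 0.81 m, τ = 323.7 × 0.81 = 262.2 N·m clockwise.
Net load moment about support A = 509 N·m clockwise.
Reaction R at support B is upward at 1.3 m, arm 1.2 m → moment R × 1.2 counterclockwise.
For rotational equilibrium, R × 1.2 = 509, so R = 424 N.

R_B ≈ 424 N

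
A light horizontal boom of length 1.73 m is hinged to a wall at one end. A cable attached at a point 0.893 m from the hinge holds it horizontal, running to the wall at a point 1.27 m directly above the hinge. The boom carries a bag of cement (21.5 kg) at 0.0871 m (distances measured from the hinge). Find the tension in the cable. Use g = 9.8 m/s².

T ≈ 25.1 N

About the hinge:
Bag of cement: 21.5 × 9.8 = 210.7 N down at 0.0871 m → arm 0.0871 m, τ = 210.7 × 0.0871 = 18.35 N·m clockwise.
Total clockwise load moment = 18.35 N·m.
The cable tension T acts at 0.893 m; only its component perpendicular to the boom, T sinθ, produces torque. sinθ = h/√(h²+d²) = 1.27/√(1.27²+0.893²) = 0.818.
Balancing moments: T × 0.893 × 0.818 = 18.35, giving T = 18.35 / 0.7305 = 25.1 N.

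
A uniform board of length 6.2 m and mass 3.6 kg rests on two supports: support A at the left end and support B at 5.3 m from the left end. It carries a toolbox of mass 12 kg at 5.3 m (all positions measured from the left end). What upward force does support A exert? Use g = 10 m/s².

R_A ≈ 14.9 N

Take moments about support B.
Beam weight: 3.6 × 10 = 36 N down at 3.1 m → arm 2.2 m, τ = 36 × 2.2 = 79.2 N·m counterclockwise.
Toolbox: acts at the support B, moment arm 0 → no torque.
Net load moment about support B = 79.2 N·m counterclockwise.
Reaction R at support A is upward at 0 m, arm 5.3 m → moment R × 5.3 clockwise.
Balancing moments: R × 5.3 = 79.2, giving R = 14.9 N.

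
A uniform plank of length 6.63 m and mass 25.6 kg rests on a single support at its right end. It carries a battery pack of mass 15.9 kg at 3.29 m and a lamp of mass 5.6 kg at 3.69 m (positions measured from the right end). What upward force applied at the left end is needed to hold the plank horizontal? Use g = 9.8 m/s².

F ≈ 233 N

About the right end:
Beam weight: 25.6 × 9.8 = 250.9 N down at 3.315 m → arm 3.315 m, τ = 250.9 × 3.315 = 831.7 N·m counterclockwise.
Battery pack: 15.9 × 9.8 = 155.8 N down at 3.29 m → arm 3.29 m, τ = 155.8 × 3.29 = 512.6 N·m counterclockwise.
Lamp: 5.6 × 9.8 = 54.88 N down at 3.69 m → arm 3.69 m, τ = 54.88 × 3.69 = 202.5 N·m counterclockwise.
Net moment of the loads = 1547 N·m counterclockwise.
The upward force F acts at the left end, arm 6.63 m, giving F × 6.63 clockwise.
Balancing moments: F × 6.63 = 1547, giving F = 1547 / 6.63 = 233 N.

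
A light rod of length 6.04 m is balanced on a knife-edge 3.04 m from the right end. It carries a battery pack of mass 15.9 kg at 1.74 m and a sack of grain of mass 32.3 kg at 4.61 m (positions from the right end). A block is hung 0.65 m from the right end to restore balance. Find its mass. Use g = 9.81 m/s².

Take moments about the knife-edge (at 3.04 m from the right end).
Battery pack: 15.9 × 9.81 = 156 N down at 1.74 m → arm 1.3 m, τ = 156 × 1.3 = 202.8 N·m clockwise.
Sack of grain: 32.3 × 9.81 = 316.9 N down at 4.61 m → arm 1.57 m, τ = 316.9 × 1.57 = 497.5 N·m counterclockwise.
Net moment of known loads = 294.7 N·m counterclockwise.
An unknown mass m at 0.65 m has arm 2.39 m; its moment is m·g·2.39 clockwise.
Setting net torque to zero: m × 9.81 × 2.39 = 294.7 → m = 294.7 / (9.81 × 2.39) = 12.6 kg.

m ≈ 12.6 kg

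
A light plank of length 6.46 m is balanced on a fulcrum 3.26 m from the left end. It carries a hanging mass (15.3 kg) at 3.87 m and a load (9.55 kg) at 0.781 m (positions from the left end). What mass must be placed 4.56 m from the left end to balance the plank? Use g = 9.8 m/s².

m ≈ 11 kg

Choose the fulcrum (at 3.26 m from the left end) as the axis so the support reaction has zero arm there.
Hanging mass: 15.3 × 9.8 = 149.9 N down at 3.87 m → arm 0.61 m, τ = 149.9 × 0.61 = 91.44 N·m clockwise.
Load: 9.55 × 9.8 = 93.59 N down at 0.781 m → arm 2.479 m, τ = 93.59 × 2.479 = 232 N·m counterclockwise.
Net moment of known loads = 140.6 N·m counterclockwise.
An unknown mass m at 4.56 m has arm 1.3 m; its moment is m·g·1.3 clockwise.
For rotational equilibrium, m × 9.8 × 1.3 = 140.6, so m = 140.6 / (9.8 × 1.3) = 11 kg.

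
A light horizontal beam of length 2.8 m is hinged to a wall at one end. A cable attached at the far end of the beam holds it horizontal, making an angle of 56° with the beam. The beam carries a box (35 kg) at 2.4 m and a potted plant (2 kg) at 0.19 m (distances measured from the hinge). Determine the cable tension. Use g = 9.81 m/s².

T ≈ 357 N

About the hinge:
Box: 35 × 9.81 = 343.4 N down at 2.4 m → arm 2.4 m, τ = 343.4 × 2.4 = 824.2 N·m clockwise.
Potted plant: 2 × 9.81 = 19.62 N down at 0.19 m → arm 0.19 m, τ = 19.62 × 0.19 = 3.728 N·m clockwise.
Total clockwise load moment = 827.9 N·m.
The cable tension T acts at 2.8 m; only its component perpendicular to the beam, T sinθ, produces torque. sin 56° = 0.829.
Στ = 0 ⇒ T × 2.8 × 0.829 = 827.9 ⇒ T = 827.9 / 2.321 = 357 N.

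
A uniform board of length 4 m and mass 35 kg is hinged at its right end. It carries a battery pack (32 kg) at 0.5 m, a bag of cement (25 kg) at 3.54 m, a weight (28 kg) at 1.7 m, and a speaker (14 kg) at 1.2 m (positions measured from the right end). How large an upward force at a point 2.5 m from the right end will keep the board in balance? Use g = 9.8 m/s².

F ≈ 936 N

Sum moments about the right end (the unknown pivot reaction has zero arm there).
Beam weight: 35 × 9.8 = 343 N down at 2 m → arm 2 m, τ = 343 × 2 = 686 N·m counterclockwise.
Battery pack: 32 × 9.8 = 313.6 N down at 0.5 m → arm 0.5 m, τ = 313.6 × 0.5 = 156.8 N·m counterclockwise.
Bag of cement: 25 × 9.8 = 245 N down at 3.54 m → arm 3.54 m, τ = 245 × 3.54 = 867.3 N·m counterclockwise.
Weight: 28 × 9.8 = 274.4 N down at 1.7 m → arm 1.7 m, τ = 274.4 × 1.7 = 466.5 N·m counterclockwise.
Speaker: 14 × 9.8 = 137.2 N down at 1.2 m → arm 1.2 m, τ = 137.2 × 1.2 = 164.6 N·m counterclockwise.
Net moment of the loads = 2341 N·m counterclockwise.
The upward force F acts at a point 2.5 m from the right end, arm 2.5 m, giving F × 2.5 clockwise.
For rotational equilibrium, F × 2.5 = 2341, so F = 2341 / 2.5 = 936 N.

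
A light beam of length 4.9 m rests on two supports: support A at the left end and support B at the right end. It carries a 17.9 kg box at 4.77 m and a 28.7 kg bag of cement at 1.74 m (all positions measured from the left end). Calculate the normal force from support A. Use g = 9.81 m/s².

Choose support B as the axis so its reaction then has zero moment arm.
Box: 17.9 × 9.81 = 175.6 N down at 4.77 m → arm 0.13 m, τ = 175.6 × 0.13 = 22.83 N·m counterclockwise.
Bag of cement: 28.7 × 9.81 = 281.5 N down at 1.74 m → arm 3.16 m, τ = 281.5 × 3.16 = 889.5 N·m counterclockwise.
Net load moment about support B = 912.3 N·m counterclockwise.
Reaction R at support A is upward at 0 m, arm 4.9 m → moment R × 4.9 clockwise.
For rotational equilibrium, R × 4.9 = 912.3, so R = 186 N.

R_A ≈ 186 N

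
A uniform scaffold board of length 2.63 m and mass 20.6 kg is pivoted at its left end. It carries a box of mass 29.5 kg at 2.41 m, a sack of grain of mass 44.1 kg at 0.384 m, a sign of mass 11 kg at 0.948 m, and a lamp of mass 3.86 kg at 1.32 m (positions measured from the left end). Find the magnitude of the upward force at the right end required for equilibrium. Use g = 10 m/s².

F ≈ 497 N

Take moments about the left end.
Beam weight: 20.6 × 10 = 206 N down at 1.315 m → arm 1.315 m, τ = 206 × 1.315 = 270.9 N·m clockwise.
Box: 29.5 × 10 = 295 N down at 2.41 m → arm 2.41 m, τ = 295 × 2.41 = 711 N·m clockwise.
Sack of grain: 44.1 × 10 = 441 N down at 0.384 m → arm 0.384 m, τ = 441 × 0.384 = 169.3 N·m clockwise.
Sign: 11 × 10 = 110 N down at 0.948 m → arm 0.948 m, τ = 110 × 0.948 = 104.3 N·m clockwise.
Lamp: 3.86 × 10 = 38.6 N down at 1.32 m → arm 1.32 m, τ = 38.6 × 1.32 = 50.95 N·m clockwise.
Net moment of the loads = 1306 N·m clockwise.
The upward force F acts at the right end, arm 2.63 m, giving F × 2.63 counterclockwise.
Στ = 0 ⇒ F × 2.63 = 1306 ⇒ F = 1306 / 2.63 = 497 N.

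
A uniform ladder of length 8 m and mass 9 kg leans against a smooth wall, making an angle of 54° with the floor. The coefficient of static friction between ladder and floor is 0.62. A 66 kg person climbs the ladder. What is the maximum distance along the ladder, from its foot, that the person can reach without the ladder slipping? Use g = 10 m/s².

About the foot of the ladder:
Ladder weight 9×10 = 90 N acts at 4 m along the ladder; its horizontal arm is 4·cos54° = 2.351 m → τ = 211.6 N·m clockwise.
Person weight 66×10 = 660 N at distance d → arm d·cos54° → τ = 660·d·0.5878 clockwise.
Wall normal N at the top has arm L sinθ = 6.472 m counterclockwise, so Στ = 0 gives N·6.472 = 211.6 + 387.9·d.
ΣFy = 0 ⇒ N_floor = 750 N, so the maximum friction is μ_s·N_floor = 0.62×750 = 465 N. ΣFx = 0 ⇒ N_wall = f, so at the slipping point N = 465 N.
Substituting: 465×6.472 = 211.6 + 387.9·d ⇒ d = (3009 − 211.6) / 387.9 = 7.21 m.

d ≈ 7.21 m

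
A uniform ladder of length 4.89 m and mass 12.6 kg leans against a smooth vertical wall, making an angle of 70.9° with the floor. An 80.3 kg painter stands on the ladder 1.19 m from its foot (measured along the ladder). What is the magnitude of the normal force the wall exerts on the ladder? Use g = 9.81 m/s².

N_wall ≈ 87.8 N

Choose the foot of the ladder as the axis so the floor normal and friction both act there and drop out.
Ladder weight 12.6×9.81 = 123.6 N acts at 2.445 m along the ladder; its horizontal arm is 2.445·cos70.9° = 0.8 m → τ = 98.88 N·m clockwise.
Painter: 80.3×9.81 = 787.7 N at 1.19 m → arm 0.3894 m → τ = 306.7 N·m clockwise.
Wall normal N acts horizontally at the top; its moment arm is the height L sinθ = 4.89·sin70.9° = 4.621 m, counterclockwise.
Balancing moments: N × 4.621 = 405.6, giving N = 87.8 N.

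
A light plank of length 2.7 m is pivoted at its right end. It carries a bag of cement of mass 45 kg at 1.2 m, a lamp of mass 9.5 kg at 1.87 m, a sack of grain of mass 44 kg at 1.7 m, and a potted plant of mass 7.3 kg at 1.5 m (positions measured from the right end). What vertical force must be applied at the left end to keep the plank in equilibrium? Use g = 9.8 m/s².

F ≈ 572 N

About the right end:
Bag of cement: 45 × 9.8 = 441 N down at 1.2 m → arm 1.2 m, τ = 441 × 1.2 = 529.2 N·m counterclockwise.
Lamp: 9.5 × 9.8 = 93.1 N down at 1.87 m → arm 1.87 m, τ = 93.1 × 1.87 = 174.1 N·m counterclockwise.
Sack of grain: 44 × 9.8 = 431.2 N down at 1.7 m → arm 1.7 m, τ = 431.2 × 1.7 = 733 N·m counterclockwise.
Potted plant: 7.3 × 9.8 = 71.54 N down at 1.5 m → arm 1.5 m, τ = 71.54 × 1.5 = 107.3 N·m counterclockwise.
Net moment of the loads = 1544 N·m counterclockwise.
The upward force F acts at the left end, arm 2.7 m, giving F × 2.7 clockwise.
For rotational equilibrium, F × 2.7 = 1544, so F = 1544 / 2.7 = 572 N.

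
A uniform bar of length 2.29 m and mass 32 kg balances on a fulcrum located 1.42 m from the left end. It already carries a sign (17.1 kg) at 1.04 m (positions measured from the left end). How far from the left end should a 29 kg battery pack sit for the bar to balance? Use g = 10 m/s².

Taking torques about the fulcrum (at 1.42 m from the left end):
Beam weight: 32 × 10 = 320 N down at 1.145 m → arm 0.275 m, τ = 320 × 0.275 = 88 N·m counterclockwise.
Sign: 17.1 × 10 = 171 N down at 1.04 m → arm 0.38 m, τ = 171 × 0.38 = 64.98 N·m counterclockwise.
Net moment of existing loads = 153 N·m counterclockwise.
The battery pack weighs 29 × 10 = 290 N and must supply an equal clockwise moment, so its lever arm about the fulcrum is 153 / 290 = 0.528 m.
That puts it at 1.42 + 0.528 = 1.95 m from the left end.

x ≈ 1.95 m from the left end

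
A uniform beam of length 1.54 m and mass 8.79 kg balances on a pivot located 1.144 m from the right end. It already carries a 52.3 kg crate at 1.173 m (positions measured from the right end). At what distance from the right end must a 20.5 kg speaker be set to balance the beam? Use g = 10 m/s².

Sum moments about the pivot (at 1.144 m from the right end) (the support reaction has zero arm there).
Beam weight: 8.79 × 10 = 87.9 N down at 0.77 m → arm 0.374 m, τ = 87.9 × 0.374 = 32.87 N·m clockwise.
Crate: 52.3 × 10 = 523 N down at 1.173 m → arm 0.029 m, τ = 523 × 0.029 = 15.17 N·m counterclockwise.
Net moment of existing loads = 17.7 N·m clockwise.
The speaker weighs 20.5 × 10 = 205 N and must supply an equal counterclockwise moment, so its lever arm about the pivot is 17.7 / 205 = 0.0863 m.
That puts it at 1.144 + 0.0863 = 1.23 m from the right end.

x ≈ 1.23 m from the right end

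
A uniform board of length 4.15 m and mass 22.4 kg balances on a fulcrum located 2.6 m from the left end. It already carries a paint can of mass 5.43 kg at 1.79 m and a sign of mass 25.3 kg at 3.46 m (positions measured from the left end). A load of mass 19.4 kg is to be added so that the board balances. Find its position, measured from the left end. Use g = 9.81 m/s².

x ≈ 2.31 m from the left end

About the fulcrum (at 2.6 m from the left end):
Beam weight: 22.4 × 9.81 = 219.7 N down at 2.075 m → arm 0.525 m, τ = 219.7 × 0.525 = 115.3 N·m counterclockwise.
Paint can: 5.43 × 9.81 = 53.27 N down at 1.79 m → arm 0.81 m, τ = 53.27 × 0.81 = 43.15 N·m counterclockwise.
Sign: 25.3 × 9.81 = 248.2 N down at 3.46 m → arm 0.86 m, τ = 248.2 × 0.86 = 213.5 N·m clockwise.
Net moment of existing loads = 55.05 N·m clockwise.
The load weighs 19.4 × 9.81 = 190.3 N and must supply an equal counterclockwise moment, so its lever arm about the fulcrum is 55.05 / 190.3 = 0.289 m.
That puts it at 2.6 − 0.289 = 2.31 m from the left end.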